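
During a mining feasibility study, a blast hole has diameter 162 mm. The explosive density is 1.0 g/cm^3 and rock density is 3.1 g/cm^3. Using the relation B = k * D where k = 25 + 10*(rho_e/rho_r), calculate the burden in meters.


First, compute k:
rho_e / rho_r = 1.0 / 3.1 = 0.3225806452
k = 25 + 10 * 0.3225806452 = 28.22580645
Then, compute burden:
B = k * D / 1000 = 28.22580645 * 162 / 1000
= 4572.580645 / 1000
= 4.5726 m

4.5726 m


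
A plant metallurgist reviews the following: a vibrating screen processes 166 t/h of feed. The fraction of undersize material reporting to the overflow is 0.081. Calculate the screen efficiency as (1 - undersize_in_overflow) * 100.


91.9%

Screen efficiency = (1 - fraction of undersize in overflow) * 100
= (1 - 0.081) * 100
= 0.919 * 100
= 91.9%


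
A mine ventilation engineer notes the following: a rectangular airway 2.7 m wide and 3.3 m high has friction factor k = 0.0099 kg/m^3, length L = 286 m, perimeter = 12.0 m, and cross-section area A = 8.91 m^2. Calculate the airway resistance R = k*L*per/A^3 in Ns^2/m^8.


Compute the numerator:
k * L * per = 0.0099 * 286 * 12.0
= 33.9768
Compute the denominator:
A^3 = 8.91^3 = 707.347971
Resistance:
R = 33.9768 / 707.347971
= 0.048 Ns^2/m^8

0.048 Ns^2/m^8


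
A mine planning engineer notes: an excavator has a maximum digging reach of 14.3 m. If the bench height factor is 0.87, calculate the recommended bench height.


Bench height = reach * factor
= 14.3 * 0.87
= 12.441 m

12.441 m


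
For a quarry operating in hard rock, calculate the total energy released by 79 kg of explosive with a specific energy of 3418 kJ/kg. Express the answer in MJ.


Energy = mass * specific_energy / 1000
= 79 * 3418 / 1000
= 270022 / 1000
= 270.022 MJ

270.022 MJ


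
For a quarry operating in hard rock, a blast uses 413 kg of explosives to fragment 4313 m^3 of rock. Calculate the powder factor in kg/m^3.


Powder factor = explosive mass / rock volume
= 413 / 4313
= 0.0958 kg/m^3

0.0958 kg/m^3


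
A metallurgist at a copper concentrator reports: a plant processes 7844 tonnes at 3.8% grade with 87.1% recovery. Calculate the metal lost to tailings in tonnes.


38.4513 tonnes

Total metal in feed:
= 7844 * 3.8 / 100 = 298.072 tonnes
Metal recovered:
= 298.072 * 87.1 / 100 = 259.620712 tonnes
Metal lost to tailings:
= 298.072 - 259.620712
= 38.4513 tonnes


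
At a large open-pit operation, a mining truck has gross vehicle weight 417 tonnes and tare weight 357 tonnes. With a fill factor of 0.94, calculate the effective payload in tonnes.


56.4 tonnes

Maximum payload = gross - tare
= 417 - 357 = 60 tonnes
Effective payload = max payload * fill factor
= 60 * 0.94
= 56.4 tonnes


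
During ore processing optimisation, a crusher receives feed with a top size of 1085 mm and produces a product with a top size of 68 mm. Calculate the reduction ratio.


15.9559

Reduction ratio = feed size / product size
= 1085 / 68
= 15.9559


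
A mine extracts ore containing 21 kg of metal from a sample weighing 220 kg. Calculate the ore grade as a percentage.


9.5455%

Ore grade = (metal mass / ore mass) * 100
= (21 / 220) * 100
= 0.09545454545 * 100
= 9.5455%


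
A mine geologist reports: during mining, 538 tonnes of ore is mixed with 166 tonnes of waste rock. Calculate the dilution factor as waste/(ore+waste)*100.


Total material = ore + waste
= 538 + 166 = 704 tonnes
Dilution = waste / total * 100
= 166 / 704 * 100
= 0.2357954545 * 100
= 23.5795%

23.5795%


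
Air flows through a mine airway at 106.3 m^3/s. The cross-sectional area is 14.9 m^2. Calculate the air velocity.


7.1342 m/s

Velocity = flow rate / cross-sectional area
= 106.3 / 14.9
= 7.1342 m/s


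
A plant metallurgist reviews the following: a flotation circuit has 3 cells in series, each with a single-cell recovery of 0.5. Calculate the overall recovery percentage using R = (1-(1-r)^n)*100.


Complement of single-cell recovery:
1 - r = 1 - 0.5 = 0.5
Raise to power n:
(1 - r)^3 = 0.5^3 = 0.125
Overall recovery:
R = (1 - 0.125) * 100
= 87.5%

87.5%


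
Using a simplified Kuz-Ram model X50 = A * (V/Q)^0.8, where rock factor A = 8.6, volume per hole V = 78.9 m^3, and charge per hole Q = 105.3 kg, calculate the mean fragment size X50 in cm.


Compute V/Q:
V/Q = 78.9 / 105.3 = 0.7492877493
Raise to the power 0.8:
(V/Q)^0.8 = 0.7492877493^0.8 = 0.7938142771
Multiply by A:
X50 = 8.6 * 0.7938142771
= 6.8268 cm

6.8268 cm


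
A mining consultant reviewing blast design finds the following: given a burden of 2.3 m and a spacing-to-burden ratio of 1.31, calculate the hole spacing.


3.013 m

Spacing = burden * ratio
= 2.3 * 1.31
= 3.013 m


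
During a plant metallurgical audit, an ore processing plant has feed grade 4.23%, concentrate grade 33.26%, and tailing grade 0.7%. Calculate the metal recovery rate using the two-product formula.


85.2456%

Using the two-product formula:
R = 100 * c * (f - t) / (f * (c - t))
Numerator = 100 * 33.26 * (4.23 - 0.7)
= 100 * 33.26 * 3.53
= 11740.78
Denominator = 4.23 * (33.26 - 0.7)
= 4.23 * 32.56
= 137.7288
R = 11740.78 / 137.7288
= 85.2456%


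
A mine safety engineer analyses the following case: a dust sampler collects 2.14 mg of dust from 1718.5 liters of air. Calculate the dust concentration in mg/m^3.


1.2453 mg/m^3

Convert liters to m^3: 1 m^3 = 1000 L
Concentration = mass / volume * 1000
= 2.14 / 1718.5 * 1000
= 0.00124527204 * 1000
= 1.2453 mg/m^3


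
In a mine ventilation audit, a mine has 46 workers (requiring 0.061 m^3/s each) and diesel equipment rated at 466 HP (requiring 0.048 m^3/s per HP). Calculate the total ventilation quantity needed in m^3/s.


25.174 m^3/s

Airflow for workers:
Q_people = 46 * 0.061 = 2.806 m^3/s
Airflow for diesel equipment:
Q_diesel = 466 * 0.048 = 22.368 m^3/s
Total ventilation:
Q_total = 2.806 + 22.368
= 25.174 m^3/s


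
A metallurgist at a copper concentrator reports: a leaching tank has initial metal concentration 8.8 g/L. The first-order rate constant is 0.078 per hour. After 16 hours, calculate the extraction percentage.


71.2922%

Compute the exponent:
-k * t = -0.078 * 16 = -1.248
Remaining concentration:
C = 8.8 * exp(-1.248)
= 8.8 * 0.2870783798
= 2.526289743 g/L
Extracted = 8.8 - 2.526289743 = 6.273710257 g/L
Extraction % = 6.273710257 / 8.8 * 100
= 71.2922%


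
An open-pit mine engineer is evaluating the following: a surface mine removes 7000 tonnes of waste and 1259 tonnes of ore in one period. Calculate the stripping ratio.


Stripping ratio = waste tonnage / ore tonnage
= 7000 / 1259
= 5.56

5.56


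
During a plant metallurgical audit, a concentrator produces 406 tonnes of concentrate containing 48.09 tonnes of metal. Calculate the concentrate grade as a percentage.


11.8448%

Grade = (metal in concentrate / concentrate mass) * 100
= (48.09 / 406) * 100
= 0.1184482759 * 100
= 11.8448%


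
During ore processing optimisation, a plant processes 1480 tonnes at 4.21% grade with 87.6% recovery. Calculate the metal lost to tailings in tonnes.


Total metal in feed:
= 1480 * 4.21 / 100 = 62.308 tonnes
Metal recovered:
= 62.308 * 87.6 / 100 = 54.581808 tonnes
Metal lost to tailings:
= 62.308 - 54.581808
= 7.7262 tonnes

7.7262 tonnes


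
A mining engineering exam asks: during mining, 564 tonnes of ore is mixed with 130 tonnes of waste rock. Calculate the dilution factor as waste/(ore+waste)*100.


18.732%

Total material = ore + waste
= 564 + 130 = 694 tonnes
Dilution = waste / total * 100
= 130 / 694 * 100
= 0.1873198847 * 100
= 18.732%


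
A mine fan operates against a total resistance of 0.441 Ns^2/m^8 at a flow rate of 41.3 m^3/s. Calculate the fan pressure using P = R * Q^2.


Compute Q^2:
Q^2 = 41.3^2 = 1705.69
Compute pressure:
P = R * Q^2 = 0.441 * 1705.69
= 752.2093 Pa

752.2093 Pa


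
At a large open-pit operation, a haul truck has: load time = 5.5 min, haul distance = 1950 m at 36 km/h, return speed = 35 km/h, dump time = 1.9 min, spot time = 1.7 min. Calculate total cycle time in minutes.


15.6929 min

Convert haul speed to m/min: 36 * 1000/60 = 600 m/min
Haul time = 1950 / 600 = 3.25 min
Convert return speed to m/min: 35 * 1000/60 = 583.3333333 m/min
Return time = 1950 / 583.3333333 = 3.342857143 min
Total cycle time:
= 5.5 + 3.25 + 1.9 + 3.342857143 + 1.7
= 15.6929 min


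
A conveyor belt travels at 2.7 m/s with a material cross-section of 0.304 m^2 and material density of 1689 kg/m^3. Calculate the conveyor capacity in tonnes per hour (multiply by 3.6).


Volumetric flow = speed * area
= 2.7 * 0.304 = 0.8208 m^3/s
Mass flow = volumetric * density
= 0.8208 * 1689 = 1386.3312 kg/s
Convert to t/h: multiply by 3.6
Capacity = 1386.3312 * 3.6
= 4990.7923 t/h

4990.7923 t/h


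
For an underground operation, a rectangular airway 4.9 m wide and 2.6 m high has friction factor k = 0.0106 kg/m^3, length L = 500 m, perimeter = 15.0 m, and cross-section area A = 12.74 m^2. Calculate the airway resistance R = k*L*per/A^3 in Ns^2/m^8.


Compute the numerator:
k * L * per = 0.0106 * 500 * 15.0
= 79.5
Compute the denominator:
A^3 = 12.74^3 = 2067.798824
Resistance:
R = 79.5 / 2067.798824
= 0.0384 Ns^2/m^8

0.0384 Ns^2/m^8


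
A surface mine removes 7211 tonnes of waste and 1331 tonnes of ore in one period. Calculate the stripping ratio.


Stripping ratio = waste tonnage / ore tonnage
= 7211 / 1331
= 5.4177

5.4177


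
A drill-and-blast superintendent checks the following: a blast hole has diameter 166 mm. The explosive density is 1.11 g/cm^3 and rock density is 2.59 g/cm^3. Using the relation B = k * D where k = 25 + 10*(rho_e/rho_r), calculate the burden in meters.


4.8614 m

First, compute k:
rho_e / rho_r = 1.11 / 2.59 = 0.4285714286
k = 25 + 10 * 0.4285714286 = 29.28571429
Then, compute burden:
B = k * D / 1000 = 29.28571429 * 166 / 1000
= 4861.428571 / 1000
= 4.8614 m


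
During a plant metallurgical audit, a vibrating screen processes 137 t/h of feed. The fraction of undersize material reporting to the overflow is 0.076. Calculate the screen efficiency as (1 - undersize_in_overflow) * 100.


92.4%

Screen efficiency = (1 - fraction of undersize in overflow) * 100
= (1 - 0.076) * 100
= 0.924 * 100
= 92.4%


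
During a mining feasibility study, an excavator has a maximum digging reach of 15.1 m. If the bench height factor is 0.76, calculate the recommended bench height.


Bench height = reach * factor
= 15.1 * 0.76
= 11.476 m

11.476 m


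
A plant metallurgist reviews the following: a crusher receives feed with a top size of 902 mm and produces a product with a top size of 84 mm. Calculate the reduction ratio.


Reduction ratio = feed size / product size
= 902 / 84
= 10.7381

10.7381


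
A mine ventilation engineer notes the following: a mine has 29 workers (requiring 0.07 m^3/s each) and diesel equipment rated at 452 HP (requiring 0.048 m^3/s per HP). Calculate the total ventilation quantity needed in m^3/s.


23.726 m^3/s

Airflow for workers:
Q_people = 29 * 0.07 = 2.03 m^3/s
Airflow for diesel equipment:
Q_diesel = 452 * 0.048 = 21.696 m^3/s
Total ventilation:
Q_total = 2.03 + 21.696
= 23.726 m^3/s


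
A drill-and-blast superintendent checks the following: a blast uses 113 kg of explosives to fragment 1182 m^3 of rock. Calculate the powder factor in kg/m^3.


0.0956 kg/m^3

Powder factor = explosive mass / rock volume
= 113 / 1182
= 0.0956 kg/m^3


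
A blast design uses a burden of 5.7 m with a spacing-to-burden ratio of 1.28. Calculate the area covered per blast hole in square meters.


First, find the spacing:
Spacing = burden * ratio = 5.7 * 1.28
= 7.296 m
Then, calculate the area:
Area = burden * spacing = 5.7 * 7.296
= 41.5872 m^2

41.5872 m^2


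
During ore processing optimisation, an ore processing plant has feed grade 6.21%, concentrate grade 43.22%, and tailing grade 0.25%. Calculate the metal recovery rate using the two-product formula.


Using the two-product formula:
R = 100 * c * (f - t) / (f * (c - t))
Numerator = 100 * 43.22 * (6.21 - 0.25)
= 100 * 43.22 * 5.96
= 25759.12
Denominator = 6.21 * (43.22 - 0.25)
= 6.21 * 42.97
= 266.8437
R = 25759.12 / 266.8437
= 96.5326%

96.5326%


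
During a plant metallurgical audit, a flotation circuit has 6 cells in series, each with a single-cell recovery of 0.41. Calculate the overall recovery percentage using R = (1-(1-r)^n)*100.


Complement of single-cell recovery:
1 - r = 1 - 0.41 = 0.59
Raise to power n:
(1 - r)^6 = 0.59^6 = 0.04218053364
Overall recovery:
R = (1 - 0.04218053364) * 100
= 95.7819%

95.7819%


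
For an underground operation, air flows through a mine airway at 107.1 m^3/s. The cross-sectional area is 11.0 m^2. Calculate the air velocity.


9.7364 m/s

Velocity = flow rate / cross-sectional area
= 107.1 / 11.0
= 9.7364 m/s


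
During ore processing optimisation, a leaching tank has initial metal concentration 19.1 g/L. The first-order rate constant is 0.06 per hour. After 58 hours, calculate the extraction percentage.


Compute the exponent:
-k * t = -0.06 * 58 = -3.48
Remaining concentration:
C = 19.1 * exp(-3.48)
= 19.1 * 0.03080741103
= 0.5884215507 g/L
Extracted = 19.1 - 0.5884215507 = 18.51157845 g/L
Extraction % = 18.51157845 / 19.1 * 100
= 96.9193%

96.9193%


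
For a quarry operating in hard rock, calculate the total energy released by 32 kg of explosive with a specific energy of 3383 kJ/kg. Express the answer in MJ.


108.256 MJ

Energy = mass * specific_energy / 1000
= 32 * 3383 / 1000
= 108256 / 1000
= 108.256 MJ


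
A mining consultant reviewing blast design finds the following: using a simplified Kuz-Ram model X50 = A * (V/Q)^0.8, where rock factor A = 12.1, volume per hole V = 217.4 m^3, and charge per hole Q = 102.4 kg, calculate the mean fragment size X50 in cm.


22.098 cm

Compute V/Q:
V/Q = 217.4 / 102.4 = 2.123046875
Raise to the power 0.8:
(V/Q)^0.8 = 2.123046875^0.8 = 1.826281276
Multiply by A:
X50 = 12.1 * 1.826281276
= 22.098 cm


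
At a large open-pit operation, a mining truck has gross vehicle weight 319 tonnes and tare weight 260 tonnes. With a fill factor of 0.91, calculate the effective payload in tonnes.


53.69 tonnes

Maximum payload = gross - tare
= 319 - 260 = 59 tonnes
Effective payload = max payload * fill factor
= 59 * 0.91
= 53.69 tonnes


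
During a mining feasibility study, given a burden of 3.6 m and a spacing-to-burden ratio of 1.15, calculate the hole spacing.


4.14 m

Spacing = burden * ratio
= 3.6 * 1.15
= 4.14 m


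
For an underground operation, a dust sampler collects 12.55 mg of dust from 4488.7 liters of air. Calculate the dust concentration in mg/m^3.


Convert liters to m^3: 1 m^3 = 1000 L
Concentration = mass / volume * 1000
= 12.55 / 4488.7 * 1000
= 0.002795909729 * 1000
= 2.7959 mg/m^3

2.7959 mg/m^3


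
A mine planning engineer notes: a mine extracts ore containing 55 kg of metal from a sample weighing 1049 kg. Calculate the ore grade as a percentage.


Ore grade = (metal mass / ore mass) * 100
= (55 / 1049) * 100
= 0.05243088656 * 100
= 5.2431%

5.2431%


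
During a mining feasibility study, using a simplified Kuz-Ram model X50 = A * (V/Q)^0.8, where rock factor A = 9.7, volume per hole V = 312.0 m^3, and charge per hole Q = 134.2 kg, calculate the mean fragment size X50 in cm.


Compute V/Q:
V/Q = 312.0 / 134.2 = 2.324888227
Raise to the power 0.8:
(V/Q)^0.8 = 2.324888227^0.8 = 1.963910366
Multiply by A:
X50 = 9.7 * 1.963910366
= 19.0499 cm

19.0499 cm


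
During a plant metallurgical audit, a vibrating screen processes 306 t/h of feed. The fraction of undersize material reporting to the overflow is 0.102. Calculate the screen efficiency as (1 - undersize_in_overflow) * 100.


Screen efficiency = (1 - fraction of undersize in overflow) * 100
= (1 - 0.102) * 100
= 0.898 * 100
= 89.8%

89.8%


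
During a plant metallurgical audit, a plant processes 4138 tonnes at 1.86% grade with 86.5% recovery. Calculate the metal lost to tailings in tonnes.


Total metal in feed:
= 4138 * 1.86 / 100 = 76.9668 tonnes
Metal recovered:
= 76.9668 * 86.5 / 100 = 66.576282 tonnes
Metal lost to tailings:
= 76.9668 - 66.576282
= 10.3905 tonnes

10.3905 tonnes


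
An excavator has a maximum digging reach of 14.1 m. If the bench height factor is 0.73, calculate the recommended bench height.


10.293 m

Bench height = reach * factor
= 14.1 * 0.73
= 10.293 m


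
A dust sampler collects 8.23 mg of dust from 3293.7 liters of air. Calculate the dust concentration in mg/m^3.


Convert liters to m^3: 1 m^3 = 1000 L
Concentration = mass / volume * 1000
= 8.23 / 3293.7 * 1000
= 0.002498709658 * 1000
= 2.4987 mg/m^3

2.4987 mg/m^3


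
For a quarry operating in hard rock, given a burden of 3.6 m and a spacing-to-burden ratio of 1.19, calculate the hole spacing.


Spacing = burden * ratio
= 3.6 * 1.19
= 4.284 m

4.284 m


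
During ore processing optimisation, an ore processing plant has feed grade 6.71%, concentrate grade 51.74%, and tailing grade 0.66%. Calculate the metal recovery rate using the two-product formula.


91.3289%

Using the two-product formula:
R = 100 * c * (f - t) / (f * (c - t))
Numerator = 100 * 51.74 * (6.71 - 0.66)
= 100 * 51.74 * 6.05
= 31302.7
Denominator = 6.71 * (51.74 - 0.66)
= 6.71 * 51.08
= 342.7468
R = 31302.7 / 342.7468
= 91.3289%


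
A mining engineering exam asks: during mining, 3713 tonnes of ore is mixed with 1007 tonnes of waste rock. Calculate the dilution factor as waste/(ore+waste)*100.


21.3347%

Total material = ore + waste
= 3713 + 1007 = 4720 tonnes
Dilution = waste / total * 100
= 1007 / 4720 * 100
= 0.2133474576 * 100
= 21.3347%


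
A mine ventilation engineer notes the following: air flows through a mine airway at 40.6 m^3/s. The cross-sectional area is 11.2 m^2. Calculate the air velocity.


Velocity = flow rate / cross-sectional area
= 40.6 / 11.2
= 3.625 m/s

3.625 m/s


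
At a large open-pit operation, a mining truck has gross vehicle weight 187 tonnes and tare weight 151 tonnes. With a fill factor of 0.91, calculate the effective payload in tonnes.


32.76 tonnes

Maximum payload = gross - tare
= 187 - 151 = 36 tonnes
Effective payload = max payload * fill factor
= 36 * 0.91
= 32.76 tonnes


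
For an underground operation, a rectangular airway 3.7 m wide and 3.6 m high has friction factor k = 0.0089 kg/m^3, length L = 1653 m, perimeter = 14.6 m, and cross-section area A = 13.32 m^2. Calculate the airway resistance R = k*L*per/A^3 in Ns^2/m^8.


0.0909 Ns^2/m^8

Compute the numerator:
k * L * per = 0.0089 * 1653 * 14.6
= 214.79082
Compute the denominator:
A^3 = 13.32^3 = 2363.266368
Resistance:
R = 214.79082 / 2363.266368
= 0.0909 Ns^2/m^8


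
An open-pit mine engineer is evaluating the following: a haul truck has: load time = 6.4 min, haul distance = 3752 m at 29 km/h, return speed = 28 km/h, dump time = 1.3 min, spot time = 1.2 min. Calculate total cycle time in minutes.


24.7028 min

Convert haul speed to m/min: 29 * 1000/60 = 483.3333333 m/min
Haul time = 3752 / 483.3333333 = 7.762758621 min
Convert return speed to m/min: 28 * 1000/60 = 466.6666667 m/min
Return time = 3752 / 466.6666667 = 8.04 min
Total cycle time:
= 6.4 + 7.762758621 + 1.3 + 8.04 + 1.2
= 24.7028 min


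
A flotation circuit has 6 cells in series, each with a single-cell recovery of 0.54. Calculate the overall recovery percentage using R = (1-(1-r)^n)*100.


99.0526%

Complement of single-cell recovery:
1 - r = 1 - 0.54 = 0.46
Raise to power n:
(1 - r)^6 = 0.46^6 = 0.009474296896
Overall recovery:
R = (1 - 0.009474296896) * 100
= 99.0526%


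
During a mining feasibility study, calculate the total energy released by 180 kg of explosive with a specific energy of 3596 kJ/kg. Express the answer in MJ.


647.28 MJ

Energy = mass * specific_energy / 1000
= 180 * 3596 / 1000
= 647280 / 1000
= 647.28 MJ


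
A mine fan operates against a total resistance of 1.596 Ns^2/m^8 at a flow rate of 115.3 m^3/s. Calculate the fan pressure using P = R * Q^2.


21217.3676 Pa

Compute Q^2:
Q^2 = 115.3^2 = 13294.09
Compute pressure:
P = R * Q^2 = 1.596 * 13294.09
= 21217.3676 Pa


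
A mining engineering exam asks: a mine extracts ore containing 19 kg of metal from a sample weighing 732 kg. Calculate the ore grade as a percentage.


2.5956%

Ore grade = (metal mass / ore mass) * 100
= (19 / 732) * 100
= 0.02595628415 * 100
= 2.5956%


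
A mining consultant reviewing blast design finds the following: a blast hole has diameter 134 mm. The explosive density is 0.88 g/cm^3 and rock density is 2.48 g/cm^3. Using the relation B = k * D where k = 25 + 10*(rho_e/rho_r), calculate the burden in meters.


3.8255 m

First, compute k:
rho_e / rho_r = 0.88 / 2.48 = 0.3548387097
k = 25 + 10 * 0.3548387097 = 28.5483871
Then, compute burden:
B = k * D / 1000 = 28.5483871 * 134 / 1000
= 3825.483871 / 1000
= 3.8255 m


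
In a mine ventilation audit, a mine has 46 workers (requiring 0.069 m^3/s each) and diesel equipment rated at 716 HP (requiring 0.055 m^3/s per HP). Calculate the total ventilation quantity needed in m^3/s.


Airflow for workers:
Q_people = 46 * 0.069 = 3.174 m^3/s
Airflow for diesel equipment:
Q_diesel = 716 * 0.055 = 39.38 m^3/s
Total ventilation:
Q_total = 3.174 + 39.38
= 42.554 m^3/s

42.554 m^3/s


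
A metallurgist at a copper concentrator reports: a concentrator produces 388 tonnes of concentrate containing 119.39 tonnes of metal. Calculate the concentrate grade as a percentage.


30.7706%

Grade = (metal in concentrate / concentrate mass) * 100
= (119.39 / 388) * 100
= 0.3077061856 * 100
= 30.7706%


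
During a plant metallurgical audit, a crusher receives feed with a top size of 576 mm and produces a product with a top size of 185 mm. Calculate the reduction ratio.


Reduction ratio = feed size / product size
= 576 / 185
= 3.1135

3.1135


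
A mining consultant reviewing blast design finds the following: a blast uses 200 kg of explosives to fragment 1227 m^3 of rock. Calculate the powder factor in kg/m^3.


Powder factor = explosive mass / rock volume
= 200 / 1227
= 0.163 kg/m^3

0.163 kg/m^3


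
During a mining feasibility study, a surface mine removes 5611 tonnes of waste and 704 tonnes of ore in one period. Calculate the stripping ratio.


7.9702

Stripping ratio = waste tonnage / ore tonnage
= 5611 / 704
= 7.9702


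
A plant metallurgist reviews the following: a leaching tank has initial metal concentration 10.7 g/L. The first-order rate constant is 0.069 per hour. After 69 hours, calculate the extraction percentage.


99.1443%

Compute the exponent:
-k * t = -0.069 * 69 = -4.761
Remaining concentration:
C = 10.7 * exp(-4.761)
= 10.7 * 0.008557048069
= 0.09156041434 g/L
Extracted = 10.7 - 0.09156041434 = 10.60843959 g/L
Extraction % = 10.60843959 / 10.7 * 100
= 99.1443%


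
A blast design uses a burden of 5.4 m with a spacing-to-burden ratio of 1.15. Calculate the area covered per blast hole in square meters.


33.534 m^2

First, find the spacing:
Spacing = burden * ratio = 5.4 * 1.15
= 6.21 m
Then, calculate the area:
Area = burden * spacing = 5.4 * 6.21
= 33.534 m^2


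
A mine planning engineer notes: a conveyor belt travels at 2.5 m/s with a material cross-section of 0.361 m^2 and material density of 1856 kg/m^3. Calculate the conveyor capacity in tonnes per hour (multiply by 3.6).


Volumetric flow = speed * area
= 2.5 * 0.361 = 0.9025 m^3/s
Mass flow = volumetric * density
= 0.9025 * 1856 = 1675.04 kg/s
Convert to t/h: multiply by 3.6
Capacity = 1675.04 * 3.6
= 6030.144 t/h

6030.144 t/h


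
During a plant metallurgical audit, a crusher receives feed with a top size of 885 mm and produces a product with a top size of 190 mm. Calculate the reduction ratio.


Reduction ratio = feed size / product size
= 885 / 190
= 4.6579

4.6579


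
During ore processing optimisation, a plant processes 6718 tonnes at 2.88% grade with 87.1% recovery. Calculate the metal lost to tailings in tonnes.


Total metal in feed:
= 6718 * 2.88 / 100 = 193.4784 tonnes
Metal recovered:
= 193.4784 * 87.1 / 100 = 168.5196864 tonnes
Metal lost to tailings:
= 193.4784 - 168.5196864
= 24.9587 tonnes

24.9587 tonnes


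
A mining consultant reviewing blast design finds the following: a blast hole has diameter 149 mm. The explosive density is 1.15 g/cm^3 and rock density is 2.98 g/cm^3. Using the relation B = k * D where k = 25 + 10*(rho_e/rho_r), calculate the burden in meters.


First, compute k:
rho_e / rho_r = 1.15 / 2.98 = 0.3859060403
k = 25 + 10 * 0.3859060403 = 28.8590604
Then, compute burden:
B = k * D / 1000 = 28.8590604 * 149 / 1000
= 4300 / 1000
= 4.3 m

4.3 m


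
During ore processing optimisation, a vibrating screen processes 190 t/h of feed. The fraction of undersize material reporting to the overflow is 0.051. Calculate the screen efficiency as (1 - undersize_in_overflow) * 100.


Screen efficiency = (1 - fraction of undersize in overflow) * 100
= (1 - 0.051) * 100
= 0.949 * 100
= 94.9%

94.9%


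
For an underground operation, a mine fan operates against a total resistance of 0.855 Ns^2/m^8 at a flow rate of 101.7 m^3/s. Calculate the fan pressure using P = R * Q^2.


Compute Q^2:
Q^2 = 101.7^2 = 10342.89
Compute pressure:
P = R * Q^2 = 0.855 * 10342.89
= 8843.171 Pa

8843.171 Pa


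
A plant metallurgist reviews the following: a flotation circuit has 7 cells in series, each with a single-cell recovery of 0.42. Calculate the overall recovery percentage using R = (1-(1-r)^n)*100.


97.792%

Complement of single-cell recovery:
1 - r = 1 - 0.42 = 0.58
Raise to power n:
(1 - r)^7 = 0.58^7 = 0.02207984168
Overall recovery:
R = (1 - 0.02207984168) * 100
= 97.792%


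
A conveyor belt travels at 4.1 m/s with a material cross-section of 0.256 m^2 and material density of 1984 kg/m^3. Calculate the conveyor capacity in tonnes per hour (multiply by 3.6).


Volumetric flow = speed * area
= 4.1 * 0.256 = 1.0496 m^3/s
Mass flow = volumetric * density
= 1.0496 * 1984 = 2082.4064 kg/s
Convert to t/h: multiply by 3.6
Capacity = 2082.4064 * 3.6
= 7496.663 t/h

7496.663 t/h


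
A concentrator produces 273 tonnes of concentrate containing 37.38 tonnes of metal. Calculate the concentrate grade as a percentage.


13.6923%

Grade = (metal in concentrate / concentrate mass) * 100
= (37.38 / 273) * 100
= 0.1369230769 * 100
= 13.6923%


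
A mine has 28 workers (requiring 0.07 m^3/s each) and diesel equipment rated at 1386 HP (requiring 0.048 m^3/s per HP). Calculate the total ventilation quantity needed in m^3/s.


Airflow for workers:
Q_people = 28 * 0.07 = 1.96 m^3/s
Airflow for diesel equipment:
Q_diesel = 1386 * 0.048 = 66.528 m^3/s
Total ventilation:
Q_total = 1.96 + 66.528
= 68.488 m^3/s

68.488 m^3/s


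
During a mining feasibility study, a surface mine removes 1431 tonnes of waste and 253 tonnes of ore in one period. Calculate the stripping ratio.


5.6561

Stripping ratio = waste tonnage / ore tonnage
= 1431 / 253
= 5.6561


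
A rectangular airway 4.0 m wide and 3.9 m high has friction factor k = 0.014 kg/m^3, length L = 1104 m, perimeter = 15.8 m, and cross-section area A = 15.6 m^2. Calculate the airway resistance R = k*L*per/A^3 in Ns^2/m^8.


0.0643 Ns^2/m^8

Compute the numerator:
k * L * per = 0.014 * 1104 * 15.8
= 244.2048
Compute the denominator:
A^3 = 15.6^3 = 3796.416
Resistance:
R = 244.2048 / 3796.416
= 0.0643 Ns^2/m^8


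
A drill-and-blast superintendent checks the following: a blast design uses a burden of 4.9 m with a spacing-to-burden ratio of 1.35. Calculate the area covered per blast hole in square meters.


First, find the spacing:
Spacing = burden * ratio = 4.9 * 1.35
= 6.615 m
Then, calculate the area:
Area = burden * spacing = 4.9 * 6.615
= 32.4135 m^2

32.4135 m^2


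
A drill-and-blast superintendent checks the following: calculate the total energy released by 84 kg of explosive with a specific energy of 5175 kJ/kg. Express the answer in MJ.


Energy = mass * specific_energy / 1000
= 84 * 5175 / 1000
= 434700 / 1000
= 434.7 MJ

434.7 MJ


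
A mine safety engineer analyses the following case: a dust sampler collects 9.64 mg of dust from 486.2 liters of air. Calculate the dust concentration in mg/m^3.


19.8272 mg/m^3

Convert liters to m^3: 1 m^3 = 1000 L
Concentration = mass / volume * 1000
= 9.64 / 486.2 * 1000
= 0.01982723159 * 1000
= 19.8272 mg/m^3


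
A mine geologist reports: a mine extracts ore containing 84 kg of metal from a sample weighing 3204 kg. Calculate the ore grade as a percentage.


Ore grade = (metal mass / ore mass) * 100
= (84 / 3204) * 100
= 0.02621722846 * 100
= 2.6217%

2.6217%


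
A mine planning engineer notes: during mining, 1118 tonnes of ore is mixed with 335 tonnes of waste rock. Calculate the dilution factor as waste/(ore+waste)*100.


Total material = ore + waste
= 1118 + 335 = 1453 tonnes
Dilution = waste / total * 100
= 335 / 1453 * 100
= 0.2305574673 * 100
= 23.0557%

23.0557%


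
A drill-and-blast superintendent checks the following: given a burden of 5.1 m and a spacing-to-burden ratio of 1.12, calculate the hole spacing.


5.712 m

Spacing = burden * ratio
= 5.1 * 1.12
= 5.712 m


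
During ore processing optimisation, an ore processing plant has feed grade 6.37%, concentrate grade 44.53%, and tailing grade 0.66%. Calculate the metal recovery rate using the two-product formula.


Using the two-product formula:
R = 100 * c * (f - t) / (f * (c - t))
Numerator = 100 * 44.53 * (6.37 - 0.66)
= 100 * 44.53 * 5.71
= 25426.63
Denominator = 6.37 * (44.53 - 0.66)
= 6.37 * 43.87
= 279.4519
R = 25426.63 / 279.4519
= 90.9875%

90.9875%


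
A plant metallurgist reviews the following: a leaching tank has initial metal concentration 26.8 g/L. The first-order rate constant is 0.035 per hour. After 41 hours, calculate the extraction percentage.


76.1885%

Compute the exponent:
-k * t = -0.035 * 41 = -1.435
Remaining concentration:
C = 26.8 * exp(-1.435)
= 26.8 * 0.238115364
= 6.381491756 g/L
Extracted = 26.8 - 6.381491756 = 20.41850824 g/L
Extraction % = 20.41850824 / 26.8 * 100
= 76.1885%


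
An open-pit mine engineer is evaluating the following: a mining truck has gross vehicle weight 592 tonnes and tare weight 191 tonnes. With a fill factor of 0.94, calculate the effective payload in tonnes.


376.94 tonnes

Maximum payload = gross - tare
= 592 - 191 = 401 tonnes
Effective payload = max payload * fill factor
= 401 * 0.94
= 376.94 tonnes


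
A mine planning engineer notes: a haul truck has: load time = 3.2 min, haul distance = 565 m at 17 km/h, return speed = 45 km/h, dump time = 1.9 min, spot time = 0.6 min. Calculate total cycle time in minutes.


Convert haul speed to m/min: 17 * 1000/60 = 283.3333333 m/min
Haul time = 565 / 283.3333333 = 1.994117647 min
Convert return speed to m/min: 45 * 1000/60 = 750 m/min
Return time = 565 / 750 = 0.7533333333 min
Total cycle time:
= 3.2 + 1.994117647 + 1.9 + 0.7533333333 + 0.6
= 8.4475 min

8.4475 min


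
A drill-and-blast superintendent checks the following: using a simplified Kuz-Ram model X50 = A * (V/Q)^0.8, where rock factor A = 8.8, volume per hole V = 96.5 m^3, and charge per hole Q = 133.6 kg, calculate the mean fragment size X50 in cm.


Compute V/Q:
V/Q = 96.5 / 133.6 = 0.7223053892
Raise to the power 0.8:
(V/Q)^0.8 = 0.7223053892^0.8 = 0.7708620829
Multiply by A:
X50 = 8.8 * 0.7708620829
= 6.7836 cm

6.7836 cm


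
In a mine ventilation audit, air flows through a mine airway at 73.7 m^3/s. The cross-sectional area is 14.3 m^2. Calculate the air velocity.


Velocity = flow rate / cross-sectional area
= 73.7 / 14.3
= 5.1538 m/s

5.1538 m/s


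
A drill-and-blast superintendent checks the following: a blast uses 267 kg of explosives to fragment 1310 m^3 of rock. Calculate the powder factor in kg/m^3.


0.2038 kg/m^3

Powder factor = explosive mass / rock volume
= 267 / 1310
= 0.2038 kg/m^3


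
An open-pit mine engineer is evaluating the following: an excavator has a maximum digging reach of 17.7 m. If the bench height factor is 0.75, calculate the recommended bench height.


13.275 m

Bench height = reach * factor
= 17.7 * 0.75
= 13.275 m


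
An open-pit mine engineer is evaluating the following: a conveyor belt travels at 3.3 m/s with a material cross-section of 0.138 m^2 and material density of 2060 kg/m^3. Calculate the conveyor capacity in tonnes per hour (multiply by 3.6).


Volumetric flow = speed * area
= 3.3 * 0.138 = 0.4554 m^3/s
Mass flow = volumetric * density
= 0.4554 * 2060 = 938.124 kg/s
Convert to t/h: multiply by 3.6
Capacity = 938.124 * 3.6
= 3377.2464 t/h

3377.2464 t/h


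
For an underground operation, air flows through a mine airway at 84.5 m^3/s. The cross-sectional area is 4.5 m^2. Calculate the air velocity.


Velocity = flow rate / cross-sectional area
= 84.5 / 4.5
= 18.7778 m/s

18.7778 m/s


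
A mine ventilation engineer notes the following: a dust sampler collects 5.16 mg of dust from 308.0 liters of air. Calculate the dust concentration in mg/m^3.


Convert liters to m^3: 1 m^3 = 1000 L
Concentration = mass / volume * 1000
= 5.16 / 308.0 * 1000
= 0.01675324675 * 1000
= 16.7532 mg/m^3

16.7532 mg/m^3


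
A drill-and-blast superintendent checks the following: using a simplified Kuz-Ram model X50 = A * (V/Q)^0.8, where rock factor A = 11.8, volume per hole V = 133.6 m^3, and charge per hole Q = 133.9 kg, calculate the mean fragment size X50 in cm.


Compute V/Q:
V/Q = 133.6 / 133.9 = 0.997759522
Raise to the power 0.8:
(V/Q)^0.8 = 0.997759522^0.8 = 0.9982072157
Multiply by A:
X50 = 11.8 * 0.9982072157
= 11.7788 cm

11.7788 cm


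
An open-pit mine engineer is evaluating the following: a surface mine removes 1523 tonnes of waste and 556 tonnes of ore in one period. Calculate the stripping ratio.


Stripping ratio = waste tonnage / ore tonnage
= 1523 / 556
= 2.7392

2.7392


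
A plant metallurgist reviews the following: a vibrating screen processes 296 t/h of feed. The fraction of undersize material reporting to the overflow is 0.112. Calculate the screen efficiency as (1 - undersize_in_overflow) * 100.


Screen efficiency = (1 - fraction of undersize in overflow) * 100
= (1 - 0.112) * 100
= 0.888 * 100
= 88.8%

88.8%


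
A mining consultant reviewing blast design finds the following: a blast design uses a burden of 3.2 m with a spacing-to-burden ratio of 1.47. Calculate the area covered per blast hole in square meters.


First, find the spacing:
Spacing = burden * ratio = 3.2 * 1.47
= 4.704 m
Then, calculate the area:
Area = burden * spacing = 3.2 * 4.704
= 15.0528 m^2

15.0528 m^2


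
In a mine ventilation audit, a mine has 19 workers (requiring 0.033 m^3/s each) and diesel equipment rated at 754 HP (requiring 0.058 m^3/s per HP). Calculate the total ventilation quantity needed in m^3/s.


Airflow for workers:
Q_people = 19 * 0.033 = 0.627 m^3/s
Airflow for diesel equipment:
Q_diesel = 754 * 0.058 = 43.732 m^3/s
Total ventilation:
Q_total = 0.627 + 43.732
= 44.359 m^3/s

44.359 m^3/s


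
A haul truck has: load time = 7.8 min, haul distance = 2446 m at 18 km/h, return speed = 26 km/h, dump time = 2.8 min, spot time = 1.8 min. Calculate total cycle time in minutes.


Convert haul speed to m/min: 18 * 1000/60 = 300 m/min
Haul time = 2446 / 300 = 8.153333333 min
Convert return speed to m/min: 26 * 1000/60 = 433.3333333 m/min
Return time = 2446 / 433.3333333 = 5.644615385 min
Total cycle time:
= 7.8 + 8.153333333 + 2.8 + 5.644615385 + 1.8
= 26.1979 min

26.1979 min


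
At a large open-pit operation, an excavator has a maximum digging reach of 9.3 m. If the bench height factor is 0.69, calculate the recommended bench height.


6.417 m

Bench height = reach * factor
= 9.3 * 0.69
= 6.417 m


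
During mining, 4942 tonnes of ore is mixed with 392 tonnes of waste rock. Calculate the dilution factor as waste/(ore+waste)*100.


Total material = ore + waste
= 4942 + 392 = 5334 tonnes
Dilution = waste / total * 100
= 392 / 5334 * 100
= 0.07349081365 * 100
= 7.3491%

7.3491%


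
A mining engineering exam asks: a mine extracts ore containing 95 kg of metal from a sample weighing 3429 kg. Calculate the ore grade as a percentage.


Ore grade = (metal mass / ore mass) * 100
= (95 / 3429) * 100
= 0.02770487022 * 100
= 2.7705%

2.7705%


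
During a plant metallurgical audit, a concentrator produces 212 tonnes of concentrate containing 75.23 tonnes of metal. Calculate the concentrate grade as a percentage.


35.4858%

Grade = (metal in concentrate / concentrate mass) * 100
= (75.23 / 212) * 100
= 0.3548584906 * 100
= 35.4858%


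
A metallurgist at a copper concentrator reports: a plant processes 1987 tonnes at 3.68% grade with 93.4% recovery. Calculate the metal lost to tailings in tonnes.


Total metal in feed:
= 1987 * 3.68 / 100 = 73.1216 tonnes
Metal recovered:
= 73.1216 * 93.4 / 100 = 68.2955744 tonnes
Metal lost to tailings:
= 73.1216 - 68.2955744
= 4.826 tonnes

4.826 tonnes


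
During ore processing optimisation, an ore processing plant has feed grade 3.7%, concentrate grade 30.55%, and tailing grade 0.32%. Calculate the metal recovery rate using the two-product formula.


Using the two-product formula:
R = 100 * c * (f - t) / (f * (c - t))
Numerator = 100 * 30.55 * (3.7 - 0.32)
= 100 * 30.55 * 3.38
= 10325.9
Denominator = 3.7 * (30.55 - 0.32)
= 3.7 * 30.23
= 111.851
R = 10325.9 / 111.851
= 92.3184%

92.3184%


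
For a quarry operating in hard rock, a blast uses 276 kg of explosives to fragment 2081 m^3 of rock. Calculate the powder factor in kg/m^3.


Powder factor = explosive mass / rock volume
= 276 / 2081
= 0.1326 kg/m^3

0.1326 kg/m^3


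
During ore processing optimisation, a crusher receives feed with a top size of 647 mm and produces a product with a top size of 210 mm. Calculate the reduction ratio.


Reduction ratio = feed size / product size
= 647 / 210
= 3.081

3.081


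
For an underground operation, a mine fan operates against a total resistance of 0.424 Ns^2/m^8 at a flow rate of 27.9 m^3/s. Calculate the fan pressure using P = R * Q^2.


330.0458 Pa

Compute Q^2:
Q^2 = 27.9^2 = 778.41
Compute pressure:
P = R * Q^2 = 0.424 * 778.41
= 330.0458 Pa


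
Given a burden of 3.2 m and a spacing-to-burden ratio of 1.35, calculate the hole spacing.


Spacing = burden * ratio
= 3.2 * 1.35
= 4.32 m

4.32 m


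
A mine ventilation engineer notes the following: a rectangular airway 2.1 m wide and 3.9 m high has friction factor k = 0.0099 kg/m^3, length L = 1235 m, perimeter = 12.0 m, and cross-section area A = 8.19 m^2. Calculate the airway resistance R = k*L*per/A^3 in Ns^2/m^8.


0.2671 Ns^2/m^8

Compute the numerator:
k * L * per = 0.0099 * 1235 * 12.0
= 146.718
Compute the denominator:
A^3 = 8.19^3 = 549.353259
Resistance:
R = 146.718 / 549.353259
= 0.2671 Ns^2/m^8


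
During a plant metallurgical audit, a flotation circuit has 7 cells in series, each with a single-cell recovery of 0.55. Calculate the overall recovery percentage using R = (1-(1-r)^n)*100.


99.6263%

Complement of single-cell recovery:
1 - r = 1 - 0.55 = 0.45
Raise to power n:
(1 - r)^7 = 0.45^7 = 0.003736694531
Overall recovery:
R = (1 - 0.003736694531) * 100
= 99.6263%


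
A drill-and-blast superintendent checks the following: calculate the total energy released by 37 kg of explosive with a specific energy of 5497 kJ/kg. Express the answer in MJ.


203.389 MJ

Energy = mass * specific_energy / 1000
= 37 * 5497 / 1000
= 203389 / 1000
= 203.389 MJ


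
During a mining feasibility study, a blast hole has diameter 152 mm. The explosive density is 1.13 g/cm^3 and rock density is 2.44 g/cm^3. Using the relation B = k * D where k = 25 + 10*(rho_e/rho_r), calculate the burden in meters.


First, compute k:
rho_e / rho_r = 1.13 / 2.44 = 0.4631147541
k = 25 + 10 * 0.4631147541 = 29.63114754
Then, compute burden:
B = k * D / 1000 = 29.63114754 * 152 / 1000
= 4503.934426 / 1000
= 4.5039 m

4.5039 m
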